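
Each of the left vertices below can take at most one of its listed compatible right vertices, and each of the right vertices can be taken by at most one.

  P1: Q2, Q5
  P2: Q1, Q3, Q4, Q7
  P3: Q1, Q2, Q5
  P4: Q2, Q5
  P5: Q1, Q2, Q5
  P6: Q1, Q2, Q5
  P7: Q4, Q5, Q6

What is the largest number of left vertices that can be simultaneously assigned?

5

Unit-capacity flow: source→left, listed edges, right→sink; max matching = max flow.
Augmenting path P1→Q2 (+1); matched 1.
Augmenting path P2→Q1 (+1); matched 2.
Augmenting path P3→Q5 (+1); matched 3.
Augmenting path P7→Q4 (+1); matched 4.
Augmenting path P5→Q1→P2→Q3 (+1); matched 5.
No augmenting path remains; maximum matching = 5.
König certificate: {P2, P7, Q1, Q2, Q5} is a vertex cover of size 5 (every listed pair touches it), so no matching can be larger.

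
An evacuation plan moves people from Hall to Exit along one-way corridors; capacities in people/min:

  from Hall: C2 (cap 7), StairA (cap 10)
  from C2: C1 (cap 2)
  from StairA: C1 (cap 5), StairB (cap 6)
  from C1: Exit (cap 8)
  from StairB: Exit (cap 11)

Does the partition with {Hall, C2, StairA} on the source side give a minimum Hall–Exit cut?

Given cut capacity: 2 + 5 + 6 = 13.
Augment Hall→C2→C1→Exit: bottleneck 2, flow now 2.
Augment Hall→StairA→C1→Exit: bottleneck 5, flow now 7.
Augment Hall→StairA→StairB→Exit: bottleneck 5, flow now 12.
No augmenting path remains; maximum flow = 12.
In the residual graph, reachable from Hall: {Hall, C2}.
Min-cut edges: Hall→StairA (10), C2→C1 (2); capacity 10 + 2 = 12.
Cut capacity 13 exceeds the max flow 12, so it is not minimum.

No — its capacity is 13, but the minimum cut has capacity 12.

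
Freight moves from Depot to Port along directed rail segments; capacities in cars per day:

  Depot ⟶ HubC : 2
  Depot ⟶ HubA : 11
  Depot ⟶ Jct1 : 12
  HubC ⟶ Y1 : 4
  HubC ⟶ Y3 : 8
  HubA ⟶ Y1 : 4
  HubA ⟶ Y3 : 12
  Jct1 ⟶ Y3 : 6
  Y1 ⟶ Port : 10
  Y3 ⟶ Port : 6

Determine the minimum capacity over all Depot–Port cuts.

12

Augment Depot→HubC→Y1→Port: bottleneck 2, flow now 2.
Augment Depot→HubA→Y1→Port: bottleneck 4, flow now 6.
Augment Depot→HubA→Y3→Port: bottleneck 6, flow now 12.
No augmenting path remains; maximum flow = 12.
By max-flow min-cut, the minimum cut capacity equals the max flow.
In the residual graph, reachable from Depot: {Depot, HubA, Jct1, Y3}.
Min-cut edges: Depot→HubC (2), HubA→Y1 (4), Y3→Port (6); capacity 2 + 4 + 6 = 12.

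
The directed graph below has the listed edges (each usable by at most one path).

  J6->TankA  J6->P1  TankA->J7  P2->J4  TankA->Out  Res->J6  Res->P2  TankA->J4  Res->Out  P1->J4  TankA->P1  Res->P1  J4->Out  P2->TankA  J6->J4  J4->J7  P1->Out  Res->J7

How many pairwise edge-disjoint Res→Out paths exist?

Assign every edge capacity 1; by Menger, the answer equals the max flow.
Path Res→Out (+1); total 1.
Path Res→P1→Out (+1); total 2.
Path Res→J6→TankA→Out (+1); total 3.
Path Res→P2→J4→Out (+1); total 4.
No residual Res→Out path; max flow = 4.
Certifying cut of size 4: {Res→J6, Res→Out, Res→P1, Res→P2}.

4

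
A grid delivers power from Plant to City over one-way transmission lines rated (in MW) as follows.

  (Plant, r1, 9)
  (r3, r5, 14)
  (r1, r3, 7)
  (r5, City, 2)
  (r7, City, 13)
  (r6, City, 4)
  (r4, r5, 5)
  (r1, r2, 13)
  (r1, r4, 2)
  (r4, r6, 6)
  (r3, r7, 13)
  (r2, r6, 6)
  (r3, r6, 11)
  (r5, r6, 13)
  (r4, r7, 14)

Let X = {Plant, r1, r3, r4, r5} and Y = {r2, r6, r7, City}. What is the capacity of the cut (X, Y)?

72

Edges leaving {Plant, r1, r3, r4, r5}: r1→r2 (13), r3→r6 (11), r3→r7 (13), r4→r6 (6), r4→r7 (14), r5→r6 (13), r5→City (2).
Cut capacity = 13 + 11 + 13 + 6 + 14 + 13 + 2 = 72.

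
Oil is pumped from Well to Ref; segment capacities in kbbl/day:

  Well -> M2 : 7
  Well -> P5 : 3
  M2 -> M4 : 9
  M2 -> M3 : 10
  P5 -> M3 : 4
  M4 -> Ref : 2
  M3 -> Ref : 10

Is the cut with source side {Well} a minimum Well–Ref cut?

Yes — it is a minimum cut (capacity 10).

Given cut capacity: 7 + 3 = 10.
Augment Well→M2→M4→Ref: bottleneck 2, flow now 2.
Augment Well→M2→M3→Ref: bottleneck 5, flow now 7.
Augment Well→P5→M3→Ref: bottleneck 3, flow now 10.
No augmenting path remains; maximum flow = 10.
Cut capacity 10 equals the max flow, so it is a minimum cut.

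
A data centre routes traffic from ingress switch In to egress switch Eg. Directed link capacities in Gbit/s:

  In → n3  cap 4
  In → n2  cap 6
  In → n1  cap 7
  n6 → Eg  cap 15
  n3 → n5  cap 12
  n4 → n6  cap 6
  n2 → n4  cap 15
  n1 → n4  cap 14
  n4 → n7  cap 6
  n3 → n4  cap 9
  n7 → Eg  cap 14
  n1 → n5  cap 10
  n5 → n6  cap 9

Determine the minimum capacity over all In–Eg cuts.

Augment In→n1→n4→n6→Eg: bottleneck 6, flow now 6.
Augment In→n1→n4→n7→Eg: bottleneck 1, flow now 7.
Augment In→n2→n4→n7→Eg: bottleneck 5, flow now 12.
Augment In→n3→n5→n6→Eg: bottleneck 4, flow now 16.
Augment In→n2→n4→n1→n5→n6→Eg: bottleneck 1, flow now 17. (uses reverse residual edge)
No augmenting path remains; maximum flow = 17.
By max-flow min-cut, the minimum cut capacity equals the max flow.
In the residual graph, reachable from In: {In}.
Min-cut edges: In→n1 (7), In→n2 (6), In→n3 (4); capacity 7 + 6 + 4 = 17.

17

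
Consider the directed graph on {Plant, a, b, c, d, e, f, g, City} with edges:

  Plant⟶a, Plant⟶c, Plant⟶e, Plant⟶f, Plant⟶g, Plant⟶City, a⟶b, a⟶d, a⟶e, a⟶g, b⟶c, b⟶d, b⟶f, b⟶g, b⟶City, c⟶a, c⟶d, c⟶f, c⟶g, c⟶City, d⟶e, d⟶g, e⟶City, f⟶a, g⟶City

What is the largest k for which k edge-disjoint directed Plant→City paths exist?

5

Assign every edge capacity 1; by Menger, the answer equals the max flow.
Path Plant→City (+1); total 1.
Path Plant→c→City (+1); total 2.
Path Plant→e→City (+1); total 3.
Path Plant→g→City (+1); total 4.
Path Plant→a→b→City (+1); total 5.
No residual Plant→City path; max flow = 5.
Certifying cut of size 5: {Plant→City, Plant→c, a→b, e→City, g→City}.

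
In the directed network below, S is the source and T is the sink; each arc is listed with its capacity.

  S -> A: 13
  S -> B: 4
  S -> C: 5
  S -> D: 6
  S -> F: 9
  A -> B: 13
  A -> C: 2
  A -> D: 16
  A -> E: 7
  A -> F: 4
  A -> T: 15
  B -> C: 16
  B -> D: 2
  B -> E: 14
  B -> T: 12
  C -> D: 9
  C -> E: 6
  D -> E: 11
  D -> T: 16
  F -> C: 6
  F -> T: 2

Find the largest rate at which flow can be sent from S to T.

34

Augment S→A→T: bottleneck 13, flow now 13.
Augment S→B→T: bottleneck 4, flow now 17.
Augment S→D→T: bottleneck 6, flow now 23.
Augment S→F→T: bottleneck 2, flow now 25.
Augment S→C→D→T: bottleneck 5, flow now 30.
Augment S→F→C→D→T: bottleneck 4, flow now 34.
No augmenting path remains; maximum flow = 34.
In the residual graph, reachable from S: {S, C, E, F}.
Min-cut edges: S→A (13), S→B (4), S→D (6), C→D (9), F→T (2); capacity 13 + 4 + 6 + 9 + 2 = 34.
This cut is saturated, so no flow can exceed 34.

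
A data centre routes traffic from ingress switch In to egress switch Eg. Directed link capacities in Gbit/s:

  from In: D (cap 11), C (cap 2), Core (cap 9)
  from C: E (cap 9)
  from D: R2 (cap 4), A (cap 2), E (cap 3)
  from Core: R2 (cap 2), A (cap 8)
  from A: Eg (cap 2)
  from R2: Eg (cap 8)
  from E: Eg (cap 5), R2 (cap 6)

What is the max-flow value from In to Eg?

Augment In→C→E→Eg: bottleneck 2, flow now 2.
Augment In→D→A→Eg: bottleneck 2, flow now 4.
Augment In→D→R2→Eg: bottleneck 4, flow now 8.
Augment In→D→E→Eg: bottleneck 3, flow now 11.
Augment In→Core→R2→Eg: bottleneck 2, flow now 13.
No augmenting path remains; maximum flow = 13.
In the residual graph, reachable from In: {In, D, Core, A}.
Min-cut edges: In→C (2), D→R2 (4), D→E (3), Core→R2 (2), A→Eg (2); capacity 2 + 4 + 3 + 2 + 2 = 13.
This cut is saturated, so no flow can exceed 13.

13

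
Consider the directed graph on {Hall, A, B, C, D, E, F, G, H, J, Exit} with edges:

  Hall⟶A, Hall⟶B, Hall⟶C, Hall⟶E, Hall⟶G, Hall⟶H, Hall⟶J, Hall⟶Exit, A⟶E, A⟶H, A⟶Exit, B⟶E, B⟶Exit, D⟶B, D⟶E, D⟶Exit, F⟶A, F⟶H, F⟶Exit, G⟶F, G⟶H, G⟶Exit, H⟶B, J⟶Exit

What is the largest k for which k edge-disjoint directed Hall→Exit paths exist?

5

Assign every edge capacity 1; by Menger, the answer equals the max flow.
Path Hall→Exit (+1); total 1.
Path Hall→A→Exit (+1); total 2.
Path Hall→B→Exit (+1); total 3.
Path Hall→G→Exit (+1); total 4.
Path Hall→J→Exit (+1); total 5.
No residual Hall→Exit path; max flow = 5.
Certifying cut of size 5: {B→Exit, Hall→A, Hall→Exit, Hall→G, Hall→J}.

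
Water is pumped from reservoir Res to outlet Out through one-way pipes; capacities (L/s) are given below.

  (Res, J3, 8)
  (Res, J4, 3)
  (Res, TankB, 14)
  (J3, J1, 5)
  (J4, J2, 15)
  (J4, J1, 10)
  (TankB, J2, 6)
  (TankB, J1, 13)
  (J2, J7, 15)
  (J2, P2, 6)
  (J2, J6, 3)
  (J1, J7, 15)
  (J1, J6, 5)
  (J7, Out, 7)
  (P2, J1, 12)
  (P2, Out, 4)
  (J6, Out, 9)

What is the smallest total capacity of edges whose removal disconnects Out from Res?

Augment Res→J3→J1→J7→Out: bottleneck 5, flow now 5.
Augment Res→J4→J2→J7→Out: bottleneck 2, flow now 7.
Augment Res→J4→J2→P2→Out: bottleneck 1, flow now 8.
Augment Res→TankB→J2→P2→Out: bottleneck 3, flow now 11.
Augment Res→TankB→J2→J6→Out: bottleneck 3, flow now 14.
Augment Res→TankB→J1→J6→Out: bottleneck 5, flow now 19.
No augmenting path remains; maximum flow = 19.
By max-flow min-cut, the minimum cut capacity equals the max flow.
In the residual graph, reachable from Res: {Res, J3, J4, TankB, J2, J1, J7, P2}.
Min-cut edges: J2→J6 (3), J1→J6 (5), J7→Out (7), P2→Out (4); capacity 3 + 5 + 7 + 4 = 19.

19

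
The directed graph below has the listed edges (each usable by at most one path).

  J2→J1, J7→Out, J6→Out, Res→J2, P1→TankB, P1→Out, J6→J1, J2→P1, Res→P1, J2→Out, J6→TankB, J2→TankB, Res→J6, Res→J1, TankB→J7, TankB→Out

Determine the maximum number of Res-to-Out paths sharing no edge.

Assign every edge capacity 1; by Menger, the answer equals the max flow.
Path Res→J2→Out (+1); total 1.
Path Res→P1→Out (+1); total 2.
Path Res→J6→Out (+1); total 3.
No residual Res→Out path; max flow = 3.
Certifying cut of size 3: {Res→J2, Res→J6, Res→P1}.

3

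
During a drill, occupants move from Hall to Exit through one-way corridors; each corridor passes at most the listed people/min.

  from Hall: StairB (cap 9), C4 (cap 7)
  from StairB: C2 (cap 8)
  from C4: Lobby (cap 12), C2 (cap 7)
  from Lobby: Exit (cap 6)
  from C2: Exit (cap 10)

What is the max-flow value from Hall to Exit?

15

Augment Hall→StairB→C2→Exit: bottleneck 8, flow now 8.
Augment Hall→C4→Lobby→Exit: bottleneck 6, flow now 14.
Augment Hall→C4→C2→Exit: bottleneck 1, flow now 15.
No augmenting path remains; maximum flow = 15.
In the residual graph, reachable from Hall: {Hall, StairB}.
Min-cut edges: Hall→C4 (7), StairB→C2 (8); capacity 7 + 8 = 15.
This cut is saturated, so no flow can exceed 15.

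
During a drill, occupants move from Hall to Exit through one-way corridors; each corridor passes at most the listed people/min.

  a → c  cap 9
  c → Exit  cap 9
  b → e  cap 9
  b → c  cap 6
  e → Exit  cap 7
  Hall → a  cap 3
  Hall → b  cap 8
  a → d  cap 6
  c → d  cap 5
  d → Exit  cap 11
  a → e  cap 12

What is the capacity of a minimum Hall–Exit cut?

11

Augment Hall→a→c→Exit: bottleneck 3, flow now 3.
Augment Hall→b→c→Exit: bottleneck 6, flow now 9.
Augment Hall→b→e→Exit: bottleneck 2, flow now 11.
No augmenting path remains; maximum flow = 11.
By max-flow min-cut, the minimum cut capacity equals the max flow.
In the residual graph, reachable from Hall: {Hall}.
Min-cut edges: Hall→a (3), Hall→b (8); capacity 3 + 8 = 11.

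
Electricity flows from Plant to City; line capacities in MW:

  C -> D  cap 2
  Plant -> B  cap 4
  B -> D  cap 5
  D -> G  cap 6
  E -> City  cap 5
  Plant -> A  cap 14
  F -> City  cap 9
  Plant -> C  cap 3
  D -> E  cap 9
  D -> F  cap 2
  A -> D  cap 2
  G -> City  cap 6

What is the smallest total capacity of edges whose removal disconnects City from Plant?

8

Augment Plant→A→D→E→City: bottleneck 2, flow now 2.
Augment Plant→B→D→E→City: bottleneck 3, flow now 5.
Augment Plant→B→D→F→City: bottleneck 1, flow now 6.
Augment Plant→C→D→F→City: bottleneck 1, flow now 7.
Augment Plant→C→D→G→City: bottleneck 1, flow now 8.
No augmenting path remains; maximum flow = 8.
By max-flow min-cut, the minimum cut capacity equals the max flow.
In the residual graph, reachable from Plant: {Plant, A, C}.
Min-cut edges: Plant→B (4), A→D (2), C→D (2); capacity 4 + 2 + 2 = 8.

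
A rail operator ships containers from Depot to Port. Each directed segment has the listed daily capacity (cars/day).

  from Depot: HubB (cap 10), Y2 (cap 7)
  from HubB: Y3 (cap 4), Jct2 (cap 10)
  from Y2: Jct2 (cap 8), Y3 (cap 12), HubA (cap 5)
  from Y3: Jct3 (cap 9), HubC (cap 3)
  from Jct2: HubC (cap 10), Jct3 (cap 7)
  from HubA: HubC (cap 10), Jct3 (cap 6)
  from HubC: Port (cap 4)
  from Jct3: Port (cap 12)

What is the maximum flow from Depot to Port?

Augment Depot→HubB→Y3→HubC→Port: bottleneck 3, flow now 3.
Augment Depot→HubB→Y3→Jct3→Port: bottleneck 1, flow now 4.
Augment Depot→HubB→Jct2→HubC→Port: bottleneck 1, flow now 5.
Augment Depot→HubB→Jct2→Jct3→Port: bottleneck 5, flow now 10.
Augment Depot→Y2→Y3→Jct3→Port: bottleneck 6, flow now 16.
No augmenting path remains; maximum flow = 16.
In the residual graph, reachable from Depot: {Depot, HubB, Y2, Y3, Jct2, HubA, HubC, Jct3}.
Min-cut edges: HubC→Port (4), Jct3→Port (12); capacity 4 + 12 = 16.
This cut is saturated, so no flow can exceed 16.

16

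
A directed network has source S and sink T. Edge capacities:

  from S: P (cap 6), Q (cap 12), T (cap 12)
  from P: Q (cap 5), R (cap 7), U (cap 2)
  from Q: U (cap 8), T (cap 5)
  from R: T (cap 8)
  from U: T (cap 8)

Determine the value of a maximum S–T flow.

Augment S→T: bottleneck 12, flow now 12.
Augment S→Q→T: bottleneck 5, flow now 17.
Augment S→P→R→T: bottleneck 6, flow now 23.
Augment S→Q→U→T: bottleneck 7, flow now 30.
No augmenting path remains; maximum flow = 30.
In the residual graph, reachable from S: {S}.
Min-cut edges: S→P (6), S→Q (12), S→T (12); capacity 6 + 12 + 12 = 30.
This cut is saturated, so no flow can exceed 30.

30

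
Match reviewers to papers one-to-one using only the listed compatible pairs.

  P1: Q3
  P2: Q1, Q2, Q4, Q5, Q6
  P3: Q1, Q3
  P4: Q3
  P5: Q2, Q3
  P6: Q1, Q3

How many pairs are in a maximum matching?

Unit-capacity flow: source→left, listed edges, right→sink; max matching = max flow.
Augmenting path P1→Q3 (+1); matched 1.
Augmenting path P2→Q1 (+1); matched 2.
Augmenting path P5→Q2 (+1); matched 3.
Augmenting path P3→Q1→P2→Q4 (+1); matched 4.
No augmenting path remains; maximum matching = 4.
König certificate: {P2, P5, Q1, Q3} is a vertex cover of size 4 (every listed pair touches it), so no matching can be larger.

4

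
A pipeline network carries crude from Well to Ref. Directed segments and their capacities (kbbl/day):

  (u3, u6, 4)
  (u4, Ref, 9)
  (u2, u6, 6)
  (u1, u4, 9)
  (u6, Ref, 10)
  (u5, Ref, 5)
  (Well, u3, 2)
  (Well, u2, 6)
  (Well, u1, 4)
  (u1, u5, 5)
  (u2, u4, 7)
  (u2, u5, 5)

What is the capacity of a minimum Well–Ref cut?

Augment Well→u1→u4→Ref: bottleneck 4, flow now 4.
Augment Well→u2→u4→Ref: bottleneck 5, flow now 9.
Augment Well→u2→u5→Ref: bottleneck 1, flow now 10.
Augment Well→u3→u6→Ref: bottleneck 2, flow now 12.
No augmenting path remains; maximum flow = 12.
By max-flow min-cut, the minimum cut capacity equals the max flow.
In the residual graph, reachable from Well: {Well}.
Min-cut edges: Well→u1 (4), Well→u2 (6), Well→u3 (2); capacity 4 + 6 + 2 = 12.

12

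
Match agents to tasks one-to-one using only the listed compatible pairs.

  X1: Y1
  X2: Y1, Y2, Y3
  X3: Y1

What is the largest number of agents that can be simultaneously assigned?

Unit-capacity flow: source→left, listed edges, right→sink; max matching = max flow.
Augmenting path X1→Y1 (+1); matched 1.
Augmenting path X2→Y2 (+1); matched 2.
No augmenting path remains; maximum matching = 2.
König certificate: {X2, Y1} is a vertex cover of size 2 (every listed pair touches it), so no matching can be larger.

2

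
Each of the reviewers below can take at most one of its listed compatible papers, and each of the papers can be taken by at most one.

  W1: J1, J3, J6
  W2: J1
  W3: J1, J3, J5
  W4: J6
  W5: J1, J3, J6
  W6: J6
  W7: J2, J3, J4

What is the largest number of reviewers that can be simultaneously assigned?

5

Unit-capacity flow: source→left, listed edges, right→sink; max matching = max flow.
Augmenting path W1→J1 (+1); matched 1.
Augmenting path W3→J3 (+1); matched 2.
Augmenting path W4→J6 (+1); matched 3.
Augmenting path W7→J2 (+1); matched 4.
Augmenting path W5→J3→W3→J5 (+1); matched 5.
No augmenting path remains; maximum matching = 5.
König certificate: {W3, W7, J1, J3, J6} is a vertex cover of size 5 (every listed pair touches it), so no matching can be larger.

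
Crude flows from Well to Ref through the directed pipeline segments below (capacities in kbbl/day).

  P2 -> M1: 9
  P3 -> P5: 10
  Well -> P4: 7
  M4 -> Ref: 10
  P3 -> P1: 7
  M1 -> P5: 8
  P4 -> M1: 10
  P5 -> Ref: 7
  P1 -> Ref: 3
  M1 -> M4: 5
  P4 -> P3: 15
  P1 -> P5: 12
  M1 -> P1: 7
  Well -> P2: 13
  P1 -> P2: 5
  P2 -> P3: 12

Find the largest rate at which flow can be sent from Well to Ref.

15

Augment Well→P2→P3→P5→Ref: bottleneck 7, flow now 7.
Augment Well→P2→P3→P1→Ref: bottleneck 3, flow now 10.
Augment Well→P2→M1→M4→Ref: bottleneck 3, flow now 13.
Augment Well→P4→M1→M4→Ref: bottleneck 2, flow now 15.
No augmenting path remains; maximum flow = 15.
In the residual graph, reachable from Well: {Well, P2, P4, P3, M1, P5, P1}.
Min-cut edges: M1→M4 (5), P5→Ref (7), P1→Ref (3); capacity 5 + 7 + 3 = 15.
This cut is saturated, so no flow can exceed 15.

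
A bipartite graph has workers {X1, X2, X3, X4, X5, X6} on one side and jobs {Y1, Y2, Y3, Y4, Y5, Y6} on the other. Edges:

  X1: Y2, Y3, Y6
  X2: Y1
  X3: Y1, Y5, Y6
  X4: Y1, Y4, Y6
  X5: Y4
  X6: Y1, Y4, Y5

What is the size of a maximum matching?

Unit-capacity flow: source→left, listed edges, right→sink; max matching = max flow.
Augmenting path X1→Y2 (+1); matched 1.
Augmenting path X2→Y1 (+1); matched 2.
Augmenting path X3→Y5 (+1); matched 3.
Augmenting path X4→Y4 (+1); matched 4.
Augmenting path X5→Y4→X4→Y6 (+1); matched 5.
No augmenting path remains; maximum matching = 5.
König certificate: {X1, Y1, Y4, Y5, Y6} is a vertex cover of size 5 (every listed pair touches it), so no matching can be larger.

5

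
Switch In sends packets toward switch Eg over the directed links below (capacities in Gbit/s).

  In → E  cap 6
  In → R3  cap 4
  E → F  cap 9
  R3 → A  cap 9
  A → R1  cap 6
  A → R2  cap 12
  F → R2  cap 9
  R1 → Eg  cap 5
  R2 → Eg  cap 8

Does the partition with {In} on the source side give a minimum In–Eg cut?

Yes — it is a minimum cut (capacity 10).

Given cut capacity: 6 + 4 = 10.
Augment In→E→F→R2→Eg: bottleneck 6, flow now 6.
Augment In→R3→A→R1→Eg: bottleneck 4, flow now 10.
No augmenting path remains; maximum flow = 10.
Cut capacity 10 equals the max flow, so it is a minimum cut.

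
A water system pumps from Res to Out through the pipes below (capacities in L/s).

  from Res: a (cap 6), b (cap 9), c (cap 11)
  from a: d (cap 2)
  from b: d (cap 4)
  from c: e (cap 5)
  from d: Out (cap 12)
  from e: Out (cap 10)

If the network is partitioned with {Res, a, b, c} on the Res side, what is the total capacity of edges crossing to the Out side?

11

Edges leaving {Res, a, b, c}: a→d (2), b→d (4), c→e (5).
Cut capacity = 2 + 4 + 5 = 11.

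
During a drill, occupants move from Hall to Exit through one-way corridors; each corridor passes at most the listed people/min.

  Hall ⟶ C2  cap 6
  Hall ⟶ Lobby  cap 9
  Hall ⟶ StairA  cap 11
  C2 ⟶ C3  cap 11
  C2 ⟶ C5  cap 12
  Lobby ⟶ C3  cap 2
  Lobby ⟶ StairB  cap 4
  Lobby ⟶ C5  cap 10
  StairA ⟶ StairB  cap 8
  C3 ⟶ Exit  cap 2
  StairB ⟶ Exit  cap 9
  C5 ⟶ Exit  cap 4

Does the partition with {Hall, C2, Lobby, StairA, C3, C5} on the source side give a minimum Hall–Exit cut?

No — its capacity is 18, but the minimum cut has capacity 15.

Given cut capacity: 4 + 8 + 2 + 4 = 18.
Augment Hall→C2→C3→Exit: bottleneck 2, flow now 2.
Augment Hall→C2→C5→Exit: bottleneck 4, flow now 6.
Augment Hall→Lobby→StairB→Exit: bottleneck 4, flow now 10.
Augment Hall→StairA→StairB→Exit: bottleneck 5, flow now 15.
No augmenting path remains; maximum flow = 15.
In the residual graph, reachable from Hall: {Hall, C2, Lobby, StairA, C3, StairB, C5}.
Min-cut edges: C3→Exit (2), StairB→Exit (9), C5→Exit (4); capacity 2 + 9 + 4 = 15.
Cut capacity 18 exceeds the max flow 15, so it is not minimum.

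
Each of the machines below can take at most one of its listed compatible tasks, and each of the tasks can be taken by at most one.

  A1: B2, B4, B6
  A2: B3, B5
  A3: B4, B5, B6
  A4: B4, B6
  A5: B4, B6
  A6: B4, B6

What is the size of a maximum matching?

Unit-capacity flow: source→left, listed edges, right→sink; max matching = max flow.
Augmenting path A1→B2 (+1); matched 1.
Augmenting path A2→B3 (+1); matched 2.
Augmenting path A3→B4 (+1); matched 3.
Augmenting path A4→B6 (+1); matched 4.
Augmenting path A5→B4→A3→B5 (+1); matched 5.
No augmenting path remains; maximum matching = 5.
König certificate: {A1, A2, A3, B4, B6} is a vertex cover of size 5 (every listed pair touches it), so no matching can be larger.

5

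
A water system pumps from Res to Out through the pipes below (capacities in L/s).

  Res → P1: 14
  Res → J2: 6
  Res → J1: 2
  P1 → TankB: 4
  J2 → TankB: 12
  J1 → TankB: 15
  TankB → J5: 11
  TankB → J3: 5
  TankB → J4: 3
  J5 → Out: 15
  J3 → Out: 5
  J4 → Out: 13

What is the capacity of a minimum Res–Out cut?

Augment Res→P1→TankB→J5→Out: bottleneck 4, flow now 4.
Augment Res→J2→TankB→J5→Out: bottleneck 6, flow now 10.
Augment Res→J1→TankB→J5→Out: bottleneck 1, flow now 11.
Augment Res→J1→TankB→J3→Out: bottleneck 1, flow now 12.
No augmenting path remains; maximum flow = 12.
By max-flow min-cut, the minimum cut capacity equals the max flow.
In the residual graph, reachable from Res: {Res, P1}.
Min-cut edges: Res→J2 (6), Res→J1 (2), P1→TankB (4); capacity 6 + 2 + 4 = 12.

12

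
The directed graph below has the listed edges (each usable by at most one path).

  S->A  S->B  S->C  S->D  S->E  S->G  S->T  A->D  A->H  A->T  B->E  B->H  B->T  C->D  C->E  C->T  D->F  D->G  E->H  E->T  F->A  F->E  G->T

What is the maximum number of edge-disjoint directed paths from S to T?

Assign every edge capacity 1; by Menger, the answer equals the max flow.
Path S→T (+1); total 1.
Path S→A→T (+1); total 2.
Path S→B→T (+1); total 3.
Path S→C→T (+1); total 4.
Path S→E→T (+1); total 5.
Path S→G→T (+1); total 6.
No residual S→T path; max flow = 6.
Certifying cut of size 6: {A→T, E→T, G→T, S→B, S→C, S→T}.

6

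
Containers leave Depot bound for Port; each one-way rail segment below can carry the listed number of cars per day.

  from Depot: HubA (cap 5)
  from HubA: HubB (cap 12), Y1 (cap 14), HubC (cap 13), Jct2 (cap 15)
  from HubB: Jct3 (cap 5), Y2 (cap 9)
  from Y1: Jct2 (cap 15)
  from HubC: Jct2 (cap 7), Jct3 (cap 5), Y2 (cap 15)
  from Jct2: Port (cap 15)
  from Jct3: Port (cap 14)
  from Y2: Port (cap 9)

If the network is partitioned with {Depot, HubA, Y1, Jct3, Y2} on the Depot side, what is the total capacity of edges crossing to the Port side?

78

Edges leaving {Depot, HubA, Y1, Jct3, Y2}: HubA→HubB (12), HubA→HubC (13), HubA→Jct2 (15), Y1→Jct2 (15), Jct3→Port (14), Y2→Port (9).
Cut capacity = 12 + 13 + 15 + 15 + 14 + 9 = 78.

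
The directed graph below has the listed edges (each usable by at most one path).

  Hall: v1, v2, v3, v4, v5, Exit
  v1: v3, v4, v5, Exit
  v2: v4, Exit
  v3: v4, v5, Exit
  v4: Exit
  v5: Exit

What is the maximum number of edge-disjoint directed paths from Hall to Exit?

6

Assign every edge capacity 1; by Menger, the answer equals the max flow.
Path Hall→Exit (+1); total 1.
Path Hall→v1→Exit (+1); total 2.
Path Hall→v2→Exit (+1); total 3.
Path Hall→v3→Exit (+1); total 4.
Path Hall→v4→Exit (+1); total 5.
Path Hall→v5→Exit (+1); total 6.
No residual Hall→Exit path; max flow = 6.
Certifying cut of size 6: {Hall→Exit, Hall→v1, Hall→v2, Hall→v3, Hall→v4, Hall→v5}.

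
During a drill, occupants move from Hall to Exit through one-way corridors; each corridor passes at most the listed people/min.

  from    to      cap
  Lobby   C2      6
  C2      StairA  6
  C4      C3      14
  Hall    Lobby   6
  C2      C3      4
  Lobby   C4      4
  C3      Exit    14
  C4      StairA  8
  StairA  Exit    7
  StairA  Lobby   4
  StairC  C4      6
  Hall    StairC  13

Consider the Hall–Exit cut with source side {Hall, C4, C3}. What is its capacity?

41

Edges leaving {Hall, C4, C3}: Hall→Lobby (6), Hall→StairC (13), C4→StairA (8), C3→Exit (14).
Cut capacity = 6 + 13 + 8 + 14 = 41.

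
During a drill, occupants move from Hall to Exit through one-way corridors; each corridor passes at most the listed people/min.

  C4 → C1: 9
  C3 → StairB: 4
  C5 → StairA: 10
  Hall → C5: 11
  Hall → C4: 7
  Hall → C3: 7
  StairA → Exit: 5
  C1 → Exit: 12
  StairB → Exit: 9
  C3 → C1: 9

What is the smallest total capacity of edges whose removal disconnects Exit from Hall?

19

Augment Hall→C5→StairA→Exit: bottleneck 5, flow now 5.
Augment Hall→C3→C1→Exit: bottleneck 7, flow now 12.
Augment Hall→C4→C1→Exit: bottleneck 5, flow now 17.
Augment Hall→C4→C1→C3→StairB→Exit: bottleneck 2, flow now 19. (uses reverse residual edge)
No augmenting path remains; maximum flow = 19.
By max-flow min-cut, the minimum cut capacity equals the max flow.
In the residual graph, reachable from Hall: {Hall, C5, StairA}.
Min-cut edges: Hall→C3 (7), Hall→C4 (7), StairA→Exit (5); capacity 7 + 7 + 5 = 19.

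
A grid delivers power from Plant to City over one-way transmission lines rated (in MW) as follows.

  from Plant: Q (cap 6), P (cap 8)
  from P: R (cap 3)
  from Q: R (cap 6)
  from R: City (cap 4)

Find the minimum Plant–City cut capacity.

Augment Plant→P→R→City: bottleneck 3, flow now 3.
Augment Plant→Q→R→City: bottleneck 1, flow now 4.
No augmenting path remains; maximum flow = 4.
By max-flow min-cut, the minimum cut capacity equals the max flow.
In the residual graph, reachable from Plant: {Plant, P, Q, R}.
Min-cut edges: R→City (4); capacity 4 = 4.

4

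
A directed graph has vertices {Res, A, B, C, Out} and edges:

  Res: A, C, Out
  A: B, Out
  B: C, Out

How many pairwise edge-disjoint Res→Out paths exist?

2

Assign every edge capacity 1; by Menger, the answer equals the max flow.
Path Res→Out (+1); total 1.
Path Res→A→Out (+1); total 2.
No residual Res→Out path; max flow = 2.
Certifying cut of size 2: {Res→A, Res→Out}.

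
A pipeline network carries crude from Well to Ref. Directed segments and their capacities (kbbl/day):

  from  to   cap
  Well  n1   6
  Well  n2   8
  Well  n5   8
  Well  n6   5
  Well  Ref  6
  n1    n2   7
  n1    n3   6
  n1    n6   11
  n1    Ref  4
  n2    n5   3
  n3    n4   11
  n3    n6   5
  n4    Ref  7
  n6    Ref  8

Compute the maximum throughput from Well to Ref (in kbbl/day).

17

Augment Well→Ref: bottleneck 6, flow now 6.
Augment Well→n1→Ref: bottleneck 4, flow now 10.
Augment Well→n6→Ref: bottleneck 5, flow now 15.
Augment Well→n1→n6→Ref: bottleneck 2, flow now 17.
No augmenting path remains; maximum flow = 17.
In the residual graph, reachable from Well: {Well, n2, n5}.
Min-cut edges: Well→n1 (6), Well→n6 (5), Well→Ref (6); capacity 6 + 5 + 6 = 17.
This cut is saturated, so no flow can exceed 17.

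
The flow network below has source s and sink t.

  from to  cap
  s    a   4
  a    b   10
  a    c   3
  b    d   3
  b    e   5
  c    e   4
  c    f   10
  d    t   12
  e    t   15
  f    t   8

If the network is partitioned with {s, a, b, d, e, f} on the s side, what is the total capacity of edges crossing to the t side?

38

Edges leaving {s, a, b, d, e, f}: a→c (3), d→t (12), e→t (15), f→t (8).
Cut capacity = 3 + 12 + 15 + 8 = 38.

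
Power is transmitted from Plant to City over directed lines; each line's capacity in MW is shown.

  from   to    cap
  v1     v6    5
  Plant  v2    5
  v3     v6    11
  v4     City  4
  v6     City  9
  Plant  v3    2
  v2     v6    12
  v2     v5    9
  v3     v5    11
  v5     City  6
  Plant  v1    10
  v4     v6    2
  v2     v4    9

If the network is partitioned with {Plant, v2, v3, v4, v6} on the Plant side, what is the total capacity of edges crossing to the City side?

Edges leaving {Plant, v2, v3, v4, v6}: Plant→v1 (10), v2→v5 (9), v3→v5 (11), v4→City (4), v6→City (9).
Cut capacity = 10 + 9 + 11 + 4 + 9 = 43.

43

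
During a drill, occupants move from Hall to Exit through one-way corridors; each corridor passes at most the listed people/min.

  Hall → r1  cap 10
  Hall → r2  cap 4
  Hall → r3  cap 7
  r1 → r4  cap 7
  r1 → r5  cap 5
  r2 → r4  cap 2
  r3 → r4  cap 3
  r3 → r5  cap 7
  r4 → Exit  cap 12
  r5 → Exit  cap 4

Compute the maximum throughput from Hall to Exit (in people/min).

Augment Hall→r1→r4→Exit: bottleneck 7, flow now 7.
Augment Hall→r1→r5→Exit: bottleneck 3, flow now 10.
Augment Hall→r2→r4→Exit: bottleneck 2, flow now 12.
Augment Hall→r3→r4→Exit: bottleneck 3, flow now 15.
Augment Hall→r3→r5→Exit: bottleneck 1, flow now 16.
No augmenting path remains; maximum flow = 16.
In the residual graph, reachable from Hall: {Hall, r1, r2, r3, r5}.
Min-cut edges: r1→r4 (7), r2→r4 (2), r3→r4 (3), r5→Exit (4); capacity 7 + 2 + 3 + 4 = 16.
This cut is saturated, so no flow can exceed 16.

16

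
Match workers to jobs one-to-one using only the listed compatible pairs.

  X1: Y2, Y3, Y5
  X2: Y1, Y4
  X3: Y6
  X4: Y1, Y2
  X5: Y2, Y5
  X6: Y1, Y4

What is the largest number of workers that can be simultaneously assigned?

6

Unit-capacity flow: source→left, listed edges, right→sink; max matching = max flow.
Augmenting path X1→Y2 (+1); matched 1.
Augmenting path X2→Y1 (+1); matched 2.
Augmenting path X3→Y6 (+1); matched 3.
Augmenting path X5→Y5 (+1); matched 4.
Augmenting path X6→Y4 (+1); matched 5.
Augmenting path X4→Y2→X1→Y3 (+1); matched 6.
No augmenting path remains; maximum matching = 6.
König certificate: {X1, X2, X3, X4, X5, X6} is a vertex cover of size 6 (every listed pair touches it), so no matching can be larger.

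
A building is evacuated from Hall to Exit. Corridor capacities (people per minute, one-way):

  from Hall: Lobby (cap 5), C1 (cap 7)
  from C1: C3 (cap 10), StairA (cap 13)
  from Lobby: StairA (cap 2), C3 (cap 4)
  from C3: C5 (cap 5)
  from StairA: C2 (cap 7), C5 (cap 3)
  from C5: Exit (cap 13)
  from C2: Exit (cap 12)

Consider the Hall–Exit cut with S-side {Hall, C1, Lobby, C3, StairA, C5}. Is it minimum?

Given cut capacity: 7 + 13 = 20.
Augment Hall→C1→C3→C5→Exit: bottleneck 5, flow now 5.
Augment Hall→C1→StairA→C5→Exit: bottleneck 2, flow now 7.
Augment Hall→Lobby→StairA→C5→Exit: bottleneck 1, flow now 8.
Augment Hall→Lobby→StairA→C2→Exit: bottleneck 1, flow now 9.
Augment Hall→Lobby→C3→C1→StairA→C2→Exit: bottleneck 3, flow now 12. (uses reverse residual edge)
No augmenting path remains; maximum flow = 12.
In the residual graph, reachable from Hall: {Hall}.
Min-cut edges: Hall→C1 (7), Hall→Lobby (5); capacity 7 + 5 = 12.
Cut capacity 20 exceeds the max flow 12, so it is not minimum.

No — its capacity is 20, but the minimum cut has capacity 12.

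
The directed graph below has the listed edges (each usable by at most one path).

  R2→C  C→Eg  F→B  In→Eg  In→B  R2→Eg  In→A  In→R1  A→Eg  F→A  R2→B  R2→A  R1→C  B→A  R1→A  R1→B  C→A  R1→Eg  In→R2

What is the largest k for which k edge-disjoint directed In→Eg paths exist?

4

Assign every edge capacity 1; by Menger, the answer equals the max flow.
Path In→Eg (+1); total 1.
Path In→R2→Eg (+1); total 2.
Path In→R1→Eg (+1); total 3.
Path In→A→Eg (+1); total 4.
No residual In→Eg path; max flow = 4.
Certifying cut of size 4: {A→Eg, In→Eg, In→R1, In→R2}.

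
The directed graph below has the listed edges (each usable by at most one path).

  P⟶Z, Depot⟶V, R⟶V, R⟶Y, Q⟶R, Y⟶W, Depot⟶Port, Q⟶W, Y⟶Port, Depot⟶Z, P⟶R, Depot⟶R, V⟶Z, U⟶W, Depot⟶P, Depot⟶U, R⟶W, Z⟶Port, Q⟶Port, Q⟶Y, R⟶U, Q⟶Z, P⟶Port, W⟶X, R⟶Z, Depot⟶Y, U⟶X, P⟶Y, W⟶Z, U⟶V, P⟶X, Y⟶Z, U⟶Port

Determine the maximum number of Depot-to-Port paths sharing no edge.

5

Assign every edge capacity 1; by Menger, the answer equals the max flow.
Path Depot→Port (+1); total 1.
Path Depot→P→Port (+1); total 2.
Path Depot→U→Port (+1); total 3.
Path Depot→Y→Port (+1); total 4.
Path Depot→Z→Port (+1); total 5.
No residual Depot→Port path; max flow = 5.
Certifying cut of size 5: {Depot→P, Depot→Port, U→Port, Y→Port, Z→Port}.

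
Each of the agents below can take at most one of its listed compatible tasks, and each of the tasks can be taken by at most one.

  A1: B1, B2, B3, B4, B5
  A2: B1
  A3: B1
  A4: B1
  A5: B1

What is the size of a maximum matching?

Unit-capacity flow: source→left, listed edges, right→sink; max matching = max flow.
Augmenting path A1→B1 (+1); matched 1.
Augmenting path A2→B1→A1→B2 (+1); matched 2.
No augmenting path remains; maximum matching = 2.
König certificate: {A1, B1} is a vertex cover of size 2 (every listed pair touches it), so no matching can be larger.

2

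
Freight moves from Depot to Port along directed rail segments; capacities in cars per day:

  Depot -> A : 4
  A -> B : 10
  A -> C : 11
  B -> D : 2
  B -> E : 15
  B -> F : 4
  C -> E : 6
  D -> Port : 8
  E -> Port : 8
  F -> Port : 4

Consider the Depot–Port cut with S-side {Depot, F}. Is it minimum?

Given cut capacity: 4 + 4 = 8.
Augment Depot→A→B→D→Port: bottleneck 2, flow now 2.
Augment Depot→A→B→E→Port: bottleneck 2, flow now 4.
No augmenting path remains; maximum flow = 4.
In the residual graph, reachable from Depot: {Depot}.
Min-cut edges: Depot→A (4); capacity 4 = 4.
Cut capacity 8 exceeds the max flow 4, so it is not minimum.

No — its capacity is 8, but the minimum cut has capacity 4.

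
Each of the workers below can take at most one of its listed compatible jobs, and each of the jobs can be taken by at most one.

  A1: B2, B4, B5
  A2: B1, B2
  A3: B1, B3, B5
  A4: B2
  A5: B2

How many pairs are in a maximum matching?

Unit-capacity flow: source→left, listed edges, right→sink; max matching = max flow.
Augmenting path A1→B2 (+1); matched 1.
Augmenting path A2→B1 (+1); matched 2.
Augmenting path A3→B3 (+1); matched 3.
Augmenting path A4→B2→A1→B4 (+1); matched 4.
No augmenting path remains; maximum matching = 4.
König certificate: {A1, A2, A3, B2} is a vertex cover of size 4 (every listed pair touches it), so no matching can be larger.

4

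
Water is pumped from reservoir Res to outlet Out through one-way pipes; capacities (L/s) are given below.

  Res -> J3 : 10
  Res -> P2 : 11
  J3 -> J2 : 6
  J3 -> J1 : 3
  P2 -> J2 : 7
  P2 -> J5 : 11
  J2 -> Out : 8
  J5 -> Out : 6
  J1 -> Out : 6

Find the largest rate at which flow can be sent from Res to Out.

Augment Res→J3→J2→Out: bottleneck 6, flow now 6.
Augment Res→J3→J1→Out: bottleneck 3, flow now 9.
Augment Res→P2→J2→Out: bottleneck 2, flow now 11.
Augment Res→P2→J5→Out: bottleneck 6, flow now 17.
No augmenting path remains; maximum flow = 17.
In the residual graph, reachable from Res: {Res, J3, P2, J2, J5}.
Min-cut edges: J3→J1 (3), J2→Out (8), J5→Out (6); capacity 3 + 8 + 6 = 17.
This cut is saturated, so no flow can exceed 17.

17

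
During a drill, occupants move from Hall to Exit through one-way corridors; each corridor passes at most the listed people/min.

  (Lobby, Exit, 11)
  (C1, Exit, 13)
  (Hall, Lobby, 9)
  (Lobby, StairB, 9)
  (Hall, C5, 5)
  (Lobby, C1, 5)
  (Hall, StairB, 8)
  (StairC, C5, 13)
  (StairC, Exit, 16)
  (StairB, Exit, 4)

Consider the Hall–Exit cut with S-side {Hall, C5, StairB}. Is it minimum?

Given cut capacity: 9 + 4 = 13.
Augment Hall→Lobby→Exit: bottleneck 9, flow now 9.
Augment Hall→StairB→Exit: bottleneck 4, flow now 13.
No augmenting path remains; maximum flow = 13.
Cut capacity 13 equals the max flow, so it is a minimum cut.

Yes — it is a minimum cut (capacity 13).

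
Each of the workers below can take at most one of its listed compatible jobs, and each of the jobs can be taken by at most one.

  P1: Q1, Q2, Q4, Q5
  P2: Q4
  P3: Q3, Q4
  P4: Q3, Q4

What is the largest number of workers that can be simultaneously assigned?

3

Unit-capacity flow: source→left, listed edges, right→sink; max matching = max flow.
Augmenting path P1→Q1 (+1); matched 1.
Augmenting path P2→Q4 (+1); matched 2.
Augmenting path P3→Q3 (+1); matched 3.
No augmenting path remains; maximum matching = 3.
König certificate: {P1, Q3, Q4} is a vertex cover of size 3 (every listed pair touches it), so no matching can be larger.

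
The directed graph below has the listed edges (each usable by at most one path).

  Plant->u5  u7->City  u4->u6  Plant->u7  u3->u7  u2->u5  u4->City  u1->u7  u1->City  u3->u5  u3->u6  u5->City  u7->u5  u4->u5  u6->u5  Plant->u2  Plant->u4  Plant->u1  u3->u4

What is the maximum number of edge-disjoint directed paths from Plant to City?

4

Assign every edge capacity 1; by Menger, the answer equals the max flow.
Path Plant→u1→City (+1); total 1.
Path Plant→u4→City (+1); total 2.
Path Plant→u5→City (+1); total 3.
Path Plant→u7→City (+1); total 4.
No residual Plant→City path; max flow = 4.
Certifying cut of size 4: {Plant→u1, Plant→u4, Plant→u7, u5→City}.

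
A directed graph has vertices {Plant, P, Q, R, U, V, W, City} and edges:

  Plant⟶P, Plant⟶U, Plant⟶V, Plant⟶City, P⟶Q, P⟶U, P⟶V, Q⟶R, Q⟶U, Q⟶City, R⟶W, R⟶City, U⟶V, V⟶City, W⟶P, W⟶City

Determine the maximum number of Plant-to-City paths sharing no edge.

Assign every edge capacity 1; by Menger, the answer equals the max flow.
Path Plant→City (+1); total 1.
Path Plant→V→City (+1); total 2.
Path Plant→P→Q→City (+1); total 3.
No residual Plant→City path; max flow = 3.
Certifying cut of size 3: {Plant→City, Plant→P, V→City}.

3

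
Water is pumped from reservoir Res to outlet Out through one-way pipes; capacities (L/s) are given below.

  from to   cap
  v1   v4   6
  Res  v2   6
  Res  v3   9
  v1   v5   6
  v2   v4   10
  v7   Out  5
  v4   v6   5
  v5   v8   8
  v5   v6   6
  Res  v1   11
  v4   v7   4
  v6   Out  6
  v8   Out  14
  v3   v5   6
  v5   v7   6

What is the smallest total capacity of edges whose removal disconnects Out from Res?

19

Augment Res→v1→v4→v6→Out: bottleneck 5, flow now 5.
Augment Res→v1→v4→v7→Out: bottleneck 1, flow now 6.
Augment Res→v1→v5→v6→Out: bottleneck 1, flow now 7.
Augment Res→v1→v5→v7→Out: bottleneck 4, flow now 11.
Augment Res→v3→v5→v8→Out: bottleneck 6, flow now 17.
Augment Res→v2→v4→v1→v5→v8→Out: bottleneck 1, flow now 18. (uses reverse residual edge)
Augment Res→v2→v4→v7→v5→v8→Out: bottleneck 1, flow now 19. (uses reverse residual edge)
No augmenting path remains; maximum flow = 19.
By max-flow min-cut, the minimum cut capacity equals the max flow.
In the residual graph, reachable from Res: {Res, v1, v2, v3, v4, v5, v6, v7}.
Min-cut edges: v5→v8 (8), v6→Out (6), v7→Out (5); capacity 8 + 6 + 5 = 19.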